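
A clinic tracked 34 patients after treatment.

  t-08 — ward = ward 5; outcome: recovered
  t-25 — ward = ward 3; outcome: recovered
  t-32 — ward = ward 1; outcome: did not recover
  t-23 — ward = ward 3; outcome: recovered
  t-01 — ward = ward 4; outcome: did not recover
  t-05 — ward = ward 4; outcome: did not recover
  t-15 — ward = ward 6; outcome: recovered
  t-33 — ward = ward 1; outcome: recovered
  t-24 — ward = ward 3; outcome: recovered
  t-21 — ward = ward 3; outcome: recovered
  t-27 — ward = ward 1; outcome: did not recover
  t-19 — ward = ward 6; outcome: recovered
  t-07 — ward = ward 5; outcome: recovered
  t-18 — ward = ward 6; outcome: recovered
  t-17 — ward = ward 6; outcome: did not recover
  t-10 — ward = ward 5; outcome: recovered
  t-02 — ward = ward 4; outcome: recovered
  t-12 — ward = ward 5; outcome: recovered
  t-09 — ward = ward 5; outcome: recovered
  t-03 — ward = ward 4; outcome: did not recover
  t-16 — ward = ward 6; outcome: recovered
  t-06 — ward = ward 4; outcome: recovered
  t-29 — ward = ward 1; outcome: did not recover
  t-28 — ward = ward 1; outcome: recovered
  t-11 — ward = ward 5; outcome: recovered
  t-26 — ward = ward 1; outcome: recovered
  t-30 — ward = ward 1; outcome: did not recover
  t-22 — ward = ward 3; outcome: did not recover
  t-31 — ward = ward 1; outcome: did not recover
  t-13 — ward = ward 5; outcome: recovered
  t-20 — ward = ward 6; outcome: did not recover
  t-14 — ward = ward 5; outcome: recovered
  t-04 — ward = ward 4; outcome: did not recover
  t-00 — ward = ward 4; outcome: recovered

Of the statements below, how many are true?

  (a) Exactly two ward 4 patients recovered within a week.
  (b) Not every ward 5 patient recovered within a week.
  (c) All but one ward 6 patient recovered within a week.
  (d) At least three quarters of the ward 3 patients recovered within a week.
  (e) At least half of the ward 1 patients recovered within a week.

(a) ward 4: |A| = 7, |A ∩ B| = 3; needs |A ∩ B| = 2 — false.
(b) ward 5: |A| = 8, |A ∩ B| = 8; needs A ⊄ B (|A ∖ B| ≥ 1) — false.
(c) ward 6: |A| = 6, |A ∩ B| = 4; needs |A ∖ B| = 1 — false.
(d) ward 3: |A| = 5, |A ∩ B| = 4; needs |A ∩ B| / |A| ≥ 3/4 — true.
(e) ward 1: |A| = 8, |A ∩ B| = 3; needs |A ∩ B| ≥ |A ∖ B| — false.

1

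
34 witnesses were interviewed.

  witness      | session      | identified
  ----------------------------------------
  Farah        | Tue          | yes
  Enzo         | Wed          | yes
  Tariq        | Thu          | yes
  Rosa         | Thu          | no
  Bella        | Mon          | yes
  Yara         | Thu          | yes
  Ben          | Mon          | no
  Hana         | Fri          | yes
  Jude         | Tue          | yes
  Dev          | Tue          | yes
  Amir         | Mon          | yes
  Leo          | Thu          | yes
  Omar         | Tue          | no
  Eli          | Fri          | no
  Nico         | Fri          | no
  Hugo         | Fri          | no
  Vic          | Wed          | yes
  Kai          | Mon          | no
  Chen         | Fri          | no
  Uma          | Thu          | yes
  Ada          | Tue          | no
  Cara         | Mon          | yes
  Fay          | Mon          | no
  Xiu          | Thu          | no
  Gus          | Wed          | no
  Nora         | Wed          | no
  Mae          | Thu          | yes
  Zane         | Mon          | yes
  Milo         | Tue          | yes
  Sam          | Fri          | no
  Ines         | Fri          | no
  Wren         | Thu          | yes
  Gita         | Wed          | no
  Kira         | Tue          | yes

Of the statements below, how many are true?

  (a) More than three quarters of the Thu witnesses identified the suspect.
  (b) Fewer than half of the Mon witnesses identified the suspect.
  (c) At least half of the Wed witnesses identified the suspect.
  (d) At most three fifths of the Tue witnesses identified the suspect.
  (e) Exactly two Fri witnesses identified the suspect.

0

(a) Thu: |A| = 8, |A ∩ B| = 6; needs |A ∩ B| / |A| > 3/4 — false.
(b) Mon: |A| = 7, |A ∩ B| = 4; needs |A ∩ B| < |A ∖ B| — false.
(c) Wed: |A| = 5, |A ∩ B| = 2; needs |A ∩ B| ≥ |A ∖ B| — false.
(d) Tue: |A| = 7, |A ∩ B| = 5; needs |A ∩ B| / |A| ≤ 3/5 — false.
(e) Fri: |A| = 7, |A ∩ B| = 1; needs |A ∩ B| = 2 — false.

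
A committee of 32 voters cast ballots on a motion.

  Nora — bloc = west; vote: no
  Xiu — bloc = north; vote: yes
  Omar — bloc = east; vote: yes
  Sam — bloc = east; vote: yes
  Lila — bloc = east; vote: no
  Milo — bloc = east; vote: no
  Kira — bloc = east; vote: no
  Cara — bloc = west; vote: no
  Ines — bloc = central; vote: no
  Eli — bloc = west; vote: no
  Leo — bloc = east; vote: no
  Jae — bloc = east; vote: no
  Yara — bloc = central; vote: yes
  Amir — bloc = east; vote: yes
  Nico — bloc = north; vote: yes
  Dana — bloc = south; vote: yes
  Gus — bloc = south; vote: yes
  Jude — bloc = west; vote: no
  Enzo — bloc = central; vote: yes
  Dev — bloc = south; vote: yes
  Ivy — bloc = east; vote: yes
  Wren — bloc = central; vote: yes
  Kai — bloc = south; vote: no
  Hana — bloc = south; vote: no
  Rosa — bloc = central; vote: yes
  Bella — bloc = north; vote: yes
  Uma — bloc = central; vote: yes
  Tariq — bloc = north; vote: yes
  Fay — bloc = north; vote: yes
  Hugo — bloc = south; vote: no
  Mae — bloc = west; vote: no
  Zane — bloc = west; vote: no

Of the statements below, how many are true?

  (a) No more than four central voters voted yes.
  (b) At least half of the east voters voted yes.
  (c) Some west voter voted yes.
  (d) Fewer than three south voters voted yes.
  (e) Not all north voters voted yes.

(a) central: |A| = 6, |A ∩ B| = 5; needs |A ∩ B| ≤ 4 — false.
(b) east: |A| = 9, |A ∩ B| = 4; needs |A ∩ B| ≥ |A ∖ B| — false.
(c) west: |A| = 6, |A ∩ B| = 0; needs A ∩ B ≠ ∅ (|A ∩ B| ≥ 1) — false.
(d) south: |A| = 6, |A ∩ B| = 3; needs |A ∩ B| < 3 — false.
(e) north: |A| = 5, |A ∩ B| = 5; needs A ⊄ B (|A ∖ B| ≥ 1) — false.

0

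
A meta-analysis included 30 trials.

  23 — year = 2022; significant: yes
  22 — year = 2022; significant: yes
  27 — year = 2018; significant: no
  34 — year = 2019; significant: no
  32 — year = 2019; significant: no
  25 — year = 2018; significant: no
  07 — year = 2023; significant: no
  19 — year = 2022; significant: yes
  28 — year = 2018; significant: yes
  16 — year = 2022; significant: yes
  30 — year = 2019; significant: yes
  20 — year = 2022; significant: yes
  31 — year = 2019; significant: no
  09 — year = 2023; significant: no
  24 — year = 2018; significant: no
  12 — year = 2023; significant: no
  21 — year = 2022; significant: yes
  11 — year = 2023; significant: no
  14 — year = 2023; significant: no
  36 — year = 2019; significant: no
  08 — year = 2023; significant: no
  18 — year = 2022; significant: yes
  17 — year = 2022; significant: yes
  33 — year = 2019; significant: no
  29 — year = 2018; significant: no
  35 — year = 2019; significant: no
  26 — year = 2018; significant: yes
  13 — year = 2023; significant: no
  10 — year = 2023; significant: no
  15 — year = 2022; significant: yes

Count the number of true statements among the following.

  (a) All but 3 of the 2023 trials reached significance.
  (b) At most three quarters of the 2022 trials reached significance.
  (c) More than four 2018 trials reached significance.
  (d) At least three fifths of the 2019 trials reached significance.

0

(a) 2023: |A| = 8, |A ∩ B| = 0; needs |A ∖ B| = 3 — false.
(b) 2022: |A| = 9, |A ∩ B| = 9; needs |A ∩ B| / |A| ≤ 3/4 — false.
(c) 2018: |A| = 6, |A ∩ B| = 2; needs |A ∩ B| > 4 — false.
(d) 2019: |A| = 7, |A ∩ B| = 1; needs |A ∩ B| / |A| ≥ 3/5 — false.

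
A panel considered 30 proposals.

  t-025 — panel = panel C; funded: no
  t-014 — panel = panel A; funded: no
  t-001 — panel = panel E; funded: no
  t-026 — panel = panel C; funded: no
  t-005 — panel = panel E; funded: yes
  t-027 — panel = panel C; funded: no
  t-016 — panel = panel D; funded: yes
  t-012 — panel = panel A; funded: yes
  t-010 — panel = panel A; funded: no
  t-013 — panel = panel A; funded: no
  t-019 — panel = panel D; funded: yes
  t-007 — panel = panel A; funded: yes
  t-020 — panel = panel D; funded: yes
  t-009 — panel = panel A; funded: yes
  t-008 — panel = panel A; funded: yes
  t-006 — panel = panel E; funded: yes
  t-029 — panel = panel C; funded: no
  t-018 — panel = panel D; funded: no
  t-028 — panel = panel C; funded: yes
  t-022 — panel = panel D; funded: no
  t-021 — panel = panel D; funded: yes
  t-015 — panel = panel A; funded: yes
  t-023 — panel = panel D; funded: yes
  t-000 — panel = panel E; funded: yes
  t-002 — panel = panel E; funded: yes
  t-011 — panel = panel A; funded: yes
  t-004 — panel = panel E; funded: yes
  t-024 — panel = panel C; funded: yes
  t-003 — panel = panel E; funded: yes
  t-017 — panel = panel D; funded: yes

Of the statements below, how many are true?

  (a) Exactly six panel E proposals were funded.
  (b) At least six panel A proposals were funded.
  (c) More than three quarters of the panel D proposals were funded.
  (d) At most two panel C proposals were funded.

3

(a) panel E: |A| = 7, |A ∩ B| = 6; needs |A ∩ B| = 6 — true.
(b) panel A: |A| = 9, |A ∩ B| = 6; needs |A ∩ B| ≥ 6 — true.
(c) panel D: |A| = 8, |A ∩ B| = 6; needs |A ∩ B| / |A| > 3/4 — false.
(d) panel C: |A| = 6, |A ∩ B| = 2; needs |A ∩ B| ≤ 2 — true.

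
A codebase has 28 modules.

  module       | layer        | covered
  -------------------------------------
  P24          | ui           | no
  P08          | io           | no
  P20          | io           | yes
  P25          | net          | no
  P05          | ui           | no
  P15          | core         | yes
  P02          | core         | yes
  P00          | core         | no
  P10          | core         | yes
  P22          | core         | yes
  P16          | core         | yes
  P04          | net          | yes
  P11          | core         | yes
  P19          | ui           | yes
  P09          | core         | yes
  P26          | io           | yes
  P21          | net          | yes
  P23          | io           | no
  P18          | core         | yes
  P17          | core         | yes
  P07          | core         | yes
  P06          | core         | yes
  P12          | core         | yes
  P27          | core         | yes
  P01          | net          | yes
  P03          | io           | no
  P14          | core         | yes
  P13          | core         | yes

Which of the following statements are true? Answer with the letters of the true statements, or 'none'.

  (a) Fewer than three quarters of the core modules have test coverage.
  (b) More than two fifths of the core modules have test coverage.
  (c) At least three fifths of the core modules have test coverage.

|A| = 16, |A ∩ B| = 15, |A ∖ B| = 1.
(a) |A ∩ B| / |A| < 3/4: fails.
(b) |A ∩ B| / |A| > 2/5: holds.
(c) |A ∩ B| / |A| ≥ 3/5: holds.

(b), (c)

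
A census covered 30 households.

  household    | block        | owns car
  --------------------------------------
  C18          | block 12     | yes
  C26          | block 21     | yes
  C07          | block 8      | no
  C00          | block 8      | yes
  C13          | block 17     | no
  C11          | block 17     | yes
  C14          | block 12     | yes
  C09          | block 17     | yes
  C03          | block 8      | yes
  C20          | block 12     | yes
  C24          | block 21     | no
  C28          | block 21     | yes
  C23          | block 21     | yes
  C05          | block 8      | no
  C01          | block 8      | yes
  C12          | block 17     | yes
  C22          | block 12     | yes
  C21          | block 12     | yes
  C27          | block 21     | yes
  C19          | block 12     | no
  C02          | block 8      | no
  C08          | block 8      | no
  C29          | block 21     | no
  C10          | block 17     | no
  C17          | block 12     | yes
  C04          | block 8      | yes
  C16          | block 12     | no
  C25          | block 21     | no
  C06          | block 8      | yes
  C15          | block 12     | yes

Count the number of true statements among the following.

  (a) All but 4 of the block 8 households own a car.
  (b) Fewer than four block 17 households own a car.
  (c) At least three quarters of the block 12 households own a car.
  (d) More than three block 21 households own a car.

4

(a) block 8: |A| = 9, |A ∩ B| = 5; needs |A ∖ B| = 4 — true.
(b) block 17: |A| = 5, |A ∩ B| = 3; needs |A ∩ B| < 4 — true.
(c) block 12: |A| = 9, |A ∩ B| = 7; needs |A ∩ B| / |A| ≥ 3/4 — true.
(d) block 21: |A| = 7, |A ∩ B| = 4; needs |A ∩ B| > 3 — true.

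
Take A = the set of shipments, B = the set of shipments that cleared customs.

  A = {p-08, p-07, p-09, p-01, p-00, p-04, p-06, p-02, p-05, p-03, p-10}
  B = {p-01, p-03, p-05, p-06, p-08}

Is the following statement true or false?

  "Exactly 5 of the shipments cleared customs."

Truth condition: |A ∩ B| = 5.
A (the restrictor) = {p-08, p-07, p-09, p-01, p-00, p-04, p-06, p-02, p-05, p-03, p-10}, |A| = 11.
A ∩ B = {p-08, p-01, p-06, p-05, p-03}, so |A ∩ B| = 5.
|A ∩ B| = 5, so the statement is true.

True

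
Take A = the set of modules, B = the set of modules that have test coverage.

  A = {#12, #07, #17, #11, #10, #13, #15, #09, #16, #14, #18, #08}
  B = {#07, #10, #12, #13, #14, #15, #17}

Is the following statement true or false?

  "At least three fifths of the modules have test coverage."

'At least three fifths of the modules have test coverage' holds iff |A ∩ B| / |A| ≥ 3/5.
A (the restrictor) = {#12, #07, #17, #11, #10, #13, #15, #09, #16, #14, #18, #08}, |A| = 12.
A ∩ B = {#12, #07, #17, #10, #13, #15, #14}, so |A ∩ B| = 7.
A ∖ B = {#11, #09, #16, #18, #08}, so |A ∖ B| = 5.
|A ∩ B|/|A| = 7/12, so the statement is false.

False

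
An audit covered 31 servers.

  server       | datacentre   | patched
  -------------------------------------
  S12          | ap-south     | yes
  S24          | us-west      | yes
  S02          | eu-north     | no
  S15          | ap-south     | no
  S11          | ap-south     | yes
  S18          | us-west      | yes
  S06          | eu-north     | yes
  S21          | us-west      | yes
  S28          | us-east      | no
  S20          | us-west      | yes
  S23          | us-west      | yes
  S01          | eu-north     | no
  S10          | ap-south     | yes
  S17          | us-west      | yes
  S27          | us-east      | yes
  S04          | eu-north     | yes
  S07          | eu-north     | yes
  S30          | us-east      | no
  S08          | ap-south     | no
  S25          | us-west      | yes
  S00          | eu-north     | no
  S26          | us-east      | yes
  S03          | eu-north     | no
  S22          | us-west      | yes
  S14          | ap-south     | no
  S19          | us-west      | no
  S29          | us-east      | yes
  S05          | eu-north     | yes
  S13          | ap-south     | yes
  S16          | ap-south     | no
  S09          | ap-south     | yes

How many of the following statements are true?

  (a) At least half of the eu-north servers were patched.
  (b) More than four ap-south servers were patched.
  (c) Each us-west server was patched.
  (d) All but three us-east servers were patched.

2

(a) eu-north: |A| = 8, |A ∩ B| = 4; needs |A ∩ B| ≥ |A ∖ B| — true.
(b) ap-south: |A| = 9, |A ∩ B| = 5; needs |A ∩ B| > 4 — true.
(c) us-west: |A| = 9, |A ∩ B| = 8; needs A ⊆ B, i.e. every element of A is in B (|A ∖ B| = 0) — false.
(d) us-east: |A| = 5, |A ∩ B| = 3; needs |A ∖ B| = 3 — false.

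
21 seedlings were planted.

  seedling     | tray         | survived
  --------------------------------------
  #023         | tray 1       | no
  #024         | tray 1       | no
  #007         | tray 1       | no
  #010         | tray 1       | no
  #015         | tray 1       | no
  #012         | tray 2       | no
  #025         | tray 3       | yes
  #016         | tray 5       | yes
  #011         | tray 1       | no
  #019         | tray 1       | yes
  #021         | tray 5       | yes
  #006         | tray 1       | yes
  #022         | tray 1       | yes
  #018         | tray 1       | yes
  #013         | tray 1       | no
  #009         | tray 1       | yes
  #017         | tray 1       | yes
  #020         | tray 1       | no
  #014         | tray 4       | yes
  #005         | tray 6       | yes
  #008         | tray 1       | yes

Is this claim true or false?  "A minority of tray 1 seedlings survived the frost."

True

'A minority of tray 1 seedlings survived the frost' holds iff |A ∩ B| < |A ∖ B|.
|A| = 15, |A ∩ B| = 7, |A ∖ B| = 8.
7 < 8, so the statement is true.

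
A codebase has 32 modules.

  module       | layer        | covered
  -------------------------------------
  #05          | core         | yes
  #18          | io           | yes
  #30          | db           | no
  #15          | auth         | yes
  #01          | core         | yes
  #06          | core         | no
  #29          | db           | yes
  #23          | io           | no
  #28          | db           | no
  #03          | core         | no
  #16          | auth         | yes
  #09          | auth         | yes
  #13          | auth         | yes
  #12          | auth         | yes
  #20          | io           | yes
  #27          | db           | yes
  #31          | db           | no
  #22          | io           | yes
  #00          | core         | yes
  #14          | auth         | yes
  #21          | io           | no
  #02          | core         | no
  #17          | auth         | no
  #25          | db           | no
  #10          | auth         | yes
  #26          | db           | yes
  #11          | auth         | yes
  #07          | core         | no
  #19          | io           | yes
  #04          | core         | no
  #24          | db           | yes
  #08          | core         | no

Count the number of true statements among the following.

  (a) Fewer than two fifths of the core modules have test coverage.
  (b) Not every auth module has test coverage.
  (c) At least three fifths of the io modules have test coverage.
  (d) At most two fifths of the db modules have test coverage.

(a) core: |A| = 9, |A ∩ B| = 3; needs |A ∩ B| / |A| < 2/5 — true.
(b) auth: |A| = 9, |A ∩ B| = 8; needs A ⊄ B (|A ∖ B| ≥ 1) — true.
(c) io: |A| = 6, |A ∩ B| = 4; needs |A ∩ B| / |A| ≥ 3/5 — true.
(d) db: |A| = 8, |A ∩ B| = 4; needs |A ∩ B| / |A| ≤ 2/5 — false.

3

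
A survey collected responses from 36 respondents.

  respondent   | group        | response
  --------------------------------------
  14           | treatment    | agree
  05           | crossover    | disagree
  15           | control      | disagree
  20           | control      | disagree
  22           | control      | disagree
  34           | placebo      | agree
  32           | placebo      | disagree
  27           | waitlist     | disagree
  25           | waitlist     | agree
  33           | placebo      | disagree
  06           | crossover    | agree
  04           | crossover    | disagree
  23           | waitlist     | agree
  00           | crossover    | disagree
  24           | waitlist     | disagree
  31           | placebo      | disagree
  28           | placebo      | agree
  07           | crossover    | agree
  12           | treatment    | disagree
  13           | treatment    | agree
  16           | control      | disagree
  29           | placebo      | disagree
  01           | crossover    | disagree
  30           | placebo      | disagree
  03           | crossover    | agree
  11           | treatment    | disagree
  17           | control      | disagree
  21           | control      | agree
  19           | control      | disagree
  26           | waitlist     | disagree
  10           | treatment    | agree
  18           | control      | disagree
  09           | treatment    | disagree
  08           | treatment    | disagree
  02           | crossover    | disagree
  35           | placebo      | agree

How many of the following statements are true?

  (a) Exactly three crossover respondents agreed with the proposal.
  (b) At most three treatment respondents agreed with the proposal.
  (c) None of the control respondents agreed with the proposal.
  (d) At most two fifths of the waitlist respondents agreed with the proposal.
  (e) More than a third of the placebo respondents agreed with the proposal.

(a) crossover: |A| = 8, |A ∩ B| = 3; needs |A ∩ B| = 3 — true.
(b) treatment: |A| = 7, |A ∩ B| = 3; needs |A ∩ B| ≤ 3 — true.
(c) control: |A| = 8, |A ∩ B| = 1; needs A ∩ B = ∅ (|A ∩ B| = 0) — false.
(d) waitlist: |A| = 5, |A ∩ B| = 2; needs |A ∩ B| / |A| ≤ 2/5 — true.
(e) placebo: |A| = 8, |A ∩ B| = 3; needs |A ∩ B| / |A| > 1/3 — true.

4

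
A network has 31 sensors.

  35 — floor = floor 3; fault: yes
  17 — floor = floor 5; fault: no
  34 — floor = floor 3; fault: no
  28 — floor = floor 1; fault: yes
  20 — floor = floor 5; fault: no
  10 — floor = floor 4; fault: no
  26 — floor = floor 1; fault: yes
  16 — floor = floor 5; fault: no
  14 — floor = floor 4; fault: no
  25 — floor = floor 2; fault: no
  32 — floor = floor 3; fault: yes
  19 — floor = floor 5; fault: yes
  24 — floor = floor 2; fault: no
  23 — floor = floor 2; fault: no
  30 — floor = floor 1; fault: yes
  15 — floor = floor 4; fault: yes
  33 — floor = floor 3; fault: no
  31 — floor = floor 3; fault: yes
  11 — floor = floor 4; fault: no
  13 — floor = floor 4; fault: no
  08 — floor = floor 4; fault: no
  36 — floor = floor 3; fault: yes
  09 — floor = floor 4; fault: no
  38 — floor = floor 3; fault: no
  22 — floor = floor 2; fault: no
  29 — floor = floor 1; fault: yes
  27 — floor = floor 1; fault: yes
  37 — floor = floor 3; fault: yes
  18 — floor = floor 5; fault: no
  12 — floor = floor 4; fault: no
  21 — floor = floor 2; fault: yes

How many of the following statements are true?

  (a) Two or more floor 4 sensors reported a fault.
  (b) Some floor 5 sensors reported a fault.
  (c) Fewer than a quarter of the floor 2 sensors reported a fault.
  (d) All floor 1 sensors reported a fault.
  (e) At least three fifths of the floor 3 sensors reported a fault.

4

(a) floor 4: |A| = 8, |A ∩ B| = 1; needs |A ∩ B| ≥ 2 — false.
(b) floor 5: |A| = 5, |A ∩ B| = 1; needs A ∩ B ≠ ∅ (|A ∩ B| ≥ 1) — true.
(c) floor 2: |A| = 5, |A ∩ B| = 1; needs |A ∩ B| / |A| < 1/4 — true.
(d) floor 1: |A| = 5, |A ∩ B| = 5; needs A ⊆ B, i.e. every element of A is in B (|A ∖ B| = 0) — true.
(e) floor 3: |A| = 8, |A ∩ B| = 5; needs |A ∩ B| / |A| ≥ 3/5 — true.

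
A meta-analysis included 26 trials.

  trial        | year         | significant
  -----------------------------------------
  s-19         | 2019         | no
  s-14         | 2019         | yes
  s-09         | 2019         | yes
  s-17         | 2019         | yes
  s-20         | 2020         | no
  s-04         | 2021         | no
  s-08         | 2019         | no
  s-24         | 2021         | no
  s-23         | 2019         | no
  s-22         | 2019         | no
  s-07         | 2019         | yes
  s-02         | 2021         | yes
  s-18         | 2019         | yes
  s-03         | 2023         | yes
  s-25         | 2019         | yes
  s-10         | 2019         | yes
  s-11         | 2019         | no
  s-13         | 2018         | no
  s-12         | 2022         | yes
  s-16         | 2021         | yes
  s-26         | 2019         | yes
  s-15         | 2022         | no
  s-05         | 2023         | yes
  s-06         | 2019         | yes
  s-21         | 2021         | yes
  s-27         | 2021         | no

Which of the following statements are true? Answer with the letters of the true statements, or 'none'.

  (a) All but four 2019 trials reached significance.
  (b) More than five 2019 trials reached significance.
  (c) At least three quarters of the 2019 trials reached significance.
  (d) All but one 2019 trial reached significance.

(b)

|A| = 14, |A ∩ B| = 9, |A ∖ B| = 5.
(a) |A ∖ B| = 4: fails.
(b) |A ∩ B| > 5: holds.
(c) |A ∩ B| / |A| ≥ 3/4: fails.
(d) |A ∖ B| = 1: fails.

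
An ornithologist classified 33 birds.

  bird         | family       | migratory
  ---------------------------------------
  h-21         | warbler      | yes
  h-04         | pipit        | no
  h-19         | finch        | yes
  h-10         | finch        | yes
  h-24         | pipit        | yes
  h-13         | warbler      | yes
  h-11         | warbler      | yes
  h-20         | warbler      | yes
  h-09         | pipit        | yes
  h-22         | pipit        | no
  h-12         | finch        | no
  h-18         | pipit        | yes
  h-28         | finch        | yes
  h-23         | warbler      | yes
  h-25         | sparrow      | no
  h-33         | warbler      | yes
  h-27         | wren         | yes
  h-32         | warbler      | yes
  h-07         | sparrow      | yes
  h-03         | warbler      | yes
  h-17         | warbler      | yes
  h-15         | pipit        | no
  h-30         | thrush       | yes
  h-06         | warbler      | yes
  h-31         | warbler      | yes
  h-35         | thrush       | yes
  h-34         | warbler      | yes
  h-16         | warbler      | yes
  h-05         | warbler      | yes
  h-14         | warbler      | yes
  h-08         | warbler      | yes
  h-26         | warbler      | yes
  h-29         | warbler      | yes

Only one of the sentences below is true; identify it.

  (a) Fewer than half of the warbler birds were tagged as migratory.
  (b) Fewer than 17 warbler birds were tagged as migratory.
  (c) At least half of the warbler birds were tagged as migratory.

(c)

|A| = 18, |A ∩ B| = 18, |A ∖ B| = 0.
(a) requires |A ∩ B| < |A ∖ B|: false.
(b) requires |A ∩ B| < 17: false.
(c) requires |A ∩ B| ≥ |A ∖ B|: true.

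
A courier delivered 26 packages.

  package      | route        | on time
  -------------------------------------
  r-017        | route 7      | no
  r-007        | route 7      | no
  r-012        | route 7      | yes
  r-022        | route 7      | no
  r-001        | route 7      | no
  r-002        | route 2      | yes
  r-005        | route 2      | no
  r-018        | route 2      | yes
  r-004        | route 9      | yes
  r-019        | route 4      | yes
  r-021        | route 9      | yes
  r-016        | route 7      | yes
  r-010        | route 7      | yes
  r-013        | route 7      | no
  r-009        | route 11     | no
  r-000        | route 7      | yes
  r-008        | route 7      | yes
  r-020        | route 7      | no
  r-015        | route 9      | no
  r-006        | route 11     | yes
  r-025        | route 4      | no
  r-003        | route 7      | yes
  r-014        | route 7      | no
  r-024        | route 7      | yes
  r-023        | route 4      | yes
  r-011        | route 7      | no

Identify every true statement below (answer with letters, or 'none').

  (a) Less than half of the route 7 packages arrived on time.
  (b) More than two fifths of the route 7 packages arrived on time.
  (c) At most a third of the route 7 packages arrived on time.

(a), (b)

|A| = 15, |A ∩ B| = 7, |A ∖ B| = 8.
(a) |A ∩ B| < |A ∖ B|: holds.
(b) |A ∩ B| / |A| > 2/5: holds.
(c) |A ∩ B| / |A| ≤ 1/3: fails.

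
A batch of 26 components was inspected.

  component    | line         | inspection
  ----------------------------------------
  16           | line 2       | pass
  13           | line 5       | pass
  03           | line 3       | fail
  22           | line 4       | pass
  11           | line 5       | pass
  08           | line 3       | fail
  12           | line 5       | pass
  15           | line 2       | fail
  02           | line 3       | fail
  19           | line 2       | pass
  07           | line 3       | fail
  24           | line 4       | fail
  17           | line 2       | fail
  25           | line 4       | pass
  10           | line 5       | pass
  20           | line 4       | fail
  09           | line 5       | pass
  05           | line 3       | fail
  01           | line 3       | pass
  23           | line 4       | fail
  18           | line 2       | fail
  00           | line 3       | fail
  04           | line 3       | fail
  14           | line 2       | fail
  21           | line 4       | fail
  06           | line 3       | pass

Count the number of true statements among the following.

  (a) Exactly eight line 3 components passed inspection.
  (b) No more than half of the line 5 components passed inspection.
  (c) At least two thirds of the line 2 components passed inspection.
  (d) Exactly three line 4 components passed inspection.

0

(a) line 3: |A| = 9, |A ∩ B| = 2; needs |A ∩ B| = 8 — false.
(b) line 5: |A| = 5, |A ∩ B| = 5; needs |A ∩ B| ≤ |A ∖ B| — false.
(c) line 2: |A| = 6, |A ∩ B| = 2; needs |A ∩ B| / |A| ≥ 2/3 — false.
(d) line 4: |A| = 6, |A ∩ B| = 2; needs |A ∩ B| = 3 — false.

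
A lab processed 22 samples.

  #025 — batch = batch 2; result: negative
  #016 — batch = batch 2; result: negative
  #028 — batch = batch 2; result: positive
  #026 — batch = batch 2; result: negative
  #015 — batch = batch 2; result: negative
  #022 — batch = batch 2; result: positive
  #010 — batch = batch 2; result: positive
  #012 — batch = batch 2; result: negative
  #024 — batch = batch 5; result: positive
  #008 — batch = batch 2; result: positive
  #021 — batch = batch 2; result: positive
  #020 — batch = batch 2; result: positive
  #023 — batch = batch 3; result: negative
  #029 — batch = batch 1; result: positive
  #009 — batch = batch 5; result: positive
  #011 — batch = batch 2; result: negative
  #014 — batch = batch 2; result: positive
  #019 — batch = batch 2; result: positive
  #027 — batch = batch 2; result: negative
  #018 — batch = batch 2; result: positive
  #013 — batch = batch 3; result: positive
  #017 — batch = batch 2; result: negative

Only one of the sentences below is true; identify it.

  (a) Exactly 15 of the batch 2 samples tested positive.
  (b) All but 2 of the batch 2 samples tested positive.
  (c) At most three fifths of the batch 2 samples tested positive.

|A| = 17, |A ∩ B| = 9, |A ∖ B| = 8.
(a) requires |A ∩ B| = 15: false.
(b) requires |A ∖ B| = 2: false.
(c) requires |A ∩ B| / |A| ≤ 3/5: true.

(c)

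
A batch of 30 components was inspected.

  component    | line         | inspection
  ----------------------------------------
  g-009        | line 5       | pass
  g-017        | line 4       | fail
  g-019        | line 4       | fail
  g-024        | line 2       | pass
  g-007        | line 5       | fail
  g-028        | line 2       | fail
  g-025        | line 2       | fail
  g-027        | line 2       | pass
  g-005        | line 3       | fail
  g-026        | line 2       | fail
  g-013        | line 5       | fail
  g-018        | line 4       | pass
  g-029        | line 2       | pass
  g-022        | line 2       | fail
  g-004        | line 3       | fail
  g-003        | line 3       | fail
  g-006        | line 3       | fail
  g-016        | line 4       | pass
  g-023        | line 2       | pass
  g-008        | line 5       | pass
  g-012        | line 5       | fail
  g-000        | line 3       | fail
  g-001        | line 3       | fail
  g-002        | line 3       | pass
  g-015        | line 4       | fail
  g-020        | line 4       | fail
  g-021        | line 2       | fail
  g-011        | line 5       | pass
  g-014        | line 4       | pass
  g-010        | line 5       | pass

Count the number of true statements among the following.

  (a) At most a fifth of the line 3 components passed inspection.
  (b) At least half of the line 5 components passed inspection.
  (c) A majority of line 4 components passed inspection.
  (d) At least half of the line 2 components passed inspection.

(a) line 3: |A| = 7, |A ∩ B| = 1; needs |A ∩ B| / |A| ≤ 1/5 — true.
(b) line 5: |A| = 7, |A ∩ B| = 4; needs |A ∩ B| ≥ |A ∖ B| — true.
(c) line 4: |A| = 7, |A ∩ B| = 3; needs |A ∩ B| > |A ∖ B| — false.
(d) line 2: |A| = 9, |A ∩ B| = 4; needs |A ∩ B| ≥ |A ∖ B| — false.

2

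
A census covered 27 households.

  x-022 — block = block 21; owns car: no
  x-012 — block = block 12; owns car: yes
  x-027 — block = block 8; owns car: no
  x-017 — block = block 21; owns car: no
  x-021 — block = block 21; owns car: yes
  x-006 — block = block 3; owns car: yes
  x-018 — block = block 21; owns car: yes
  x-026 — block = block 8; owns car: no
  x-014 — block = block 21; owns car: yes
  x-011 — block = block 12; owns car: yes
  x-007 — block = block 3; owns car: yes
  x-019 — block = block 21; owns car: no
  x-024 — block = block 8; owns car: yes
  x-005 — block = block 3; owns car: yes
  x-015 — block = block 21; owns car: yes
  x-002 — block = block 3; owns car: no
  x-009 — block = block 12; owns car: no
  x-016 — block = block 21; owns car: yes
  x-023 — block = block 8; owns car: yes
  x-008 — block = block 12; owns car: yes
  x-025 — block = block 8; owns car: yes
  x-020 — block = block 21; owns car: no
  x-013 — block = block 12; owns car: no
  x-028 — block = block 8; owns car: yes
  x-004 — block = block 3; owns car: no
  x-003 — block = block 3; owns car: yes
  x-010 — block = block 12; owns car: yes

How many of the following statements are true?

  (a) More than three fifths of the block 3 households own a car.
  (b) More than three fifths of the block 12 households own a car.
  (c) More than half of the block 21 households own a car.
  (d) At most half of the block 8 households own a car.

(a) block 3: |A| = 6, |A ∩ B| = 4; needs |A ∩ B| / |A| > 3/5 — true.
(b) block 12: |A| = 6, |A ∩ B| = 4; needs |A ∩ B| / |A| > 3/5 — true.
(c) block 21: |A| = 9, |A ∩ B| = 5; needs |A ∩ B| > |A ∖ B| — true.
(d) block 8: |A| = 6, |A ∩ B| = 4; needs |A ∩ B| ≤ |A ∖ B| — false.

3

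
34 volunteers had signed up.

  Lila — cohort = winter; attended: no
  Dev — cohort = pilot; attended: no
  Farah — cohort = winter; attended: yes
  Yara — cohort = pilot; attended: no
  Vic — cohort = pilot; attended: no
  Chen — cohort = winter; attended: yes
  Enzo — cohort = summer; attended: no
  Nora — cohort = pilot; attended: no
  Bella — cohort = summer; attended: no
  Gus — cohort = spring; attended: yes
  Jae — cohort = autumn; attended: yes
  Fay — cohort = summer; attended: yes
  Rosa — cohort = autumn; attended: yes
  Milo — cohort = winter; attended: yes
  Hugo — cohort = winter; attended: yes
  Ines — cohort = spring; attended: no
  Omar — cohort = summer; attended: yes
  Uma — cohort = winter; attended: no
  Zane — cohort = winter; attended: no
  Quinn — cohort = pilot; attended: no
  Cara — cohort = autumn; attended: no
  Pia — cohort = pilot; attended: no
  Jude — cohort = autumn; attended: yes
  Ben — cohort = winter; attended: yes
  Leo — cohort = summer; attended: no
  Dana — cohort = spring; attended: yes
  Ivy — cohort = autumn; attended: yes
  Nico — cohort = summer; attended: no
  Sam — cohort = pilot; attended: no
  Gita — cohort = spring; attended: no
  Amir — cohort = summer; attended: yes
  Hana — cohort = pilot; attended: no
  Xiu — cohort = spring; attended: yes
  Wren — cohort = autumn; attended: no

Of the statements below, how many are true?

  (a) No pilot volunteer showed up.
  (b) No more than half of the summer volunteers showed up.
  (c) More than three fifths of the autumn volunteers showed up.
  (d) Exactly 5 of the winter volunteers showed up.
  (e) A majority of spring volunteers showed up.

(a) pilot: |A| = 8, |A ∩ B| = 0; needs A ∩ B = ∅ (|A ∩ B| = 0) — true.
(b) summer: |A| = 7, |A ∩ B| = 3; needs |A ∩ B| ≤ |A ∖ B| — true.
(c) autumn: |A| = 6, |A ∩ B| = 4; needs |A ∩ B| / |A| > 3/5 — true.
(d) winter: |A| = 8, |A ∩ B| = 5; needs |A ∩ B| = 5 — true.
(e) spring: |A| = 5, |A ∩ B| = 3; needs |A ∩ B| > |A ∖ B| — true.

5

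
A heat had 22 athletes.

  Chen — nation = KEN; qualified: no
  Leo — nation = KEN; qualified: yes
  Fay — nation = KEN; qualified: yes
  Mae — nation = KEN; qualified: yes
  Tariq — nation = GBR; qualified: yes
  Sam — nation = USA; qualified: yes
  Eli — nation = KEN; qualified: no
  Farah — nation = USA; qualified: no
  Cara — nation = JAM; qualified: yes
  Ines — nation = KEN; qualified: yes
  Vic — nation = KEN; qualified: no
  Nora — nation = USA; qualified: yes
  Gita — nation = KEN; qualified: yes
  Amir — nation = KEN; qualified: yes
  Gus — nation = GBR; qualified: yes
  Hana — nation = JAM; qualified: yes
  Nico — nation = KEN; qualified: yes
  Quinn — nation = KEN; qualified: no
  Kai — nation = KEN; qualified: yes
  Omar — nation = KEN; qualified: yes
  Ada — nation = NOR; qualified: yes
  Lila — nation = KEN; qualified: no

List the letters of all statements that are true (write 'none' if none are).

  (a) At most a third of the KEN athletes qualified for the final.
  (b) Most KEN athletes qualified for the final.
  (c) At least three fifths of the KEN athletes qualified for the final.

|A| = 14, |A ∩ B| = 9, |A ∖ B| = 5.
(a) |A ∩ B| / |A| ≤ 1/3: fails.
(b) |A ∩ B| > |A ∖ B|: holds.
(c) |A ∩ B| / |A| ≥ 3/5: holds.

(b), (c)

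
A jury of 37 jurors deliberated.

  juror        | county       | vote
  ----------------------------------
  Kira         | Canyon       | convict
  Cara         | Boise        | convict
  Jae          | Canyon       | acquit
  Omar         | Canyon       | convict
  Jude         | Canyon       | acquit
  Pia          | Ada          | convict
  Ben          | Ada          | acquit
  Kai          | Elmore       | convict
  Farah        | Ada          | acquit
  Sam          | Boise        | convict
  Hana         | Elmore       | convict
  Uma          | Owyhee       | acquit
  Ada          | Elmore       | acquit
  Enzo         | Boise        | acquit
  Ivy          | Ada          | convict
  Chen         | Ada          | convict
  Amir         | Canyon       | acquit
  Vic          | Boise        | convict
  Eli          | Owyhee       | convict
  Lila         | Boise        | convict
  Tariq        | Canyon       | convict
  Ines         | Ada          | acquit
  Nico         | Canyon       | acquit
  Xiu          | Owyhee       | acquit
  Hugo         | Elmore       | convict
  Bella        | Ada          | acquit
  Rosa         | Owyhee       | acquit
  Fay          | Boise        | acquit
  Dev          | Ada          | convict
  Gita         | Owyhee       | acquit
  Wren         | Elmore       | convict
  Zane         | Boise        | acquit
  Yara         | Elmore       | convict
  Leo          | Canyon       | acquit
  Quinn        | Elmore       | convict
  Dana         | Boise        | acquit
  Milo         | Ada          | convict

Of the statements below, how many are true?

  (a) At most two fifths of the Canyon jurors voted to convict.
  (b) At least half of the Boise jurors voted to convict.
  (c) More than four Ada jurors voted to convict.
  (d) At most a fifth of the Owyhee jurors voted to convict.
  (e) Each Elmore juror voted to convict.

(a) Canyon: |A| = 8, |A ∩ B| = 3; needs |A ∩ B| / |A| ≤ 2/5 — true.
(b) Boise: |A| = 8, |A ∩ B| = 4; needs |A ∩ B| ≥ |A ∖ B| — true.
(c) Ada: |A| = 9, |A ∩ B| = 5; needs |A ∩ B| > 4 — true.
(d) Owyhee: |A| = 5, |A ∩ B| = 1; needs |A ∩ B| / |A| ≤ 1/5 — true.
(e) Elmore: |A| = 7, |A ∩ B| = 6; needs A ⊆ B, i.e. every element of A is in B (|A ∖ B| = 0) — false.

4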